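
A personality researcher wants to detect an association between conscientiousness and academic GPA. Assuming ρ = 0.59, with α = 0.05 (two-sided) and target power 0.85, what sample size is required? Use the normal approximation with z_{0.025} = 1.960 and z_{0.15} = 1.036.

n = 23

Fisher's z: C = ½·ln((1+r)/(1−r)) = ½·ln(3.8780) = 0.6777.
n = ((z_{α/2} + z_β)/C)² + 3.
(1.960 + 1.036) / 0.6777 = 2.996 / 0.6777 = 4.421.
n = 4.421² + 3 = 19.54 + 3 = 22.5.
Round up.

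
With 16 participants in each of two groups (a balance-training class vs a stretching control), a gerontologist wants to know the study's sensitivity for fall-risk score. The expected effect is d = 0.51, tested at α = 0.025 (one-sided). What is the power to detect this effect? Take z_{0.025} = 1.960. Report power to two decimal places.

power ≈ 0.30

For two equal groups, power = Φ(d·√(n/2) − z_{α}).
d·√(n/2) = 0.51 × √(16/2) = 0.51 × 2.828 = 1.442.
z_β = 1.442 − 1.960 = -0.518.
Power = Φ(-0.518) = 0.302.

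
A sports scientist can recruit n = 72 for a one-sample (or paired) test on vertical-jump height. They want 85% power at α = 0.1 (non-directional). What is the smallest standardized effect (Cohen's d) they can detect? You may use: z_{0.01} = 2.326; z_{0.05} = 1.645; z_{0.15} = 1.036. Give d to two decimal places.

d_min ≈ 0.32

For a single sample (or paired design) of n = 72: d_min = (z_{α/2} + z_β)/√n.
z-sum = 1.645 + 1.036 = 2.681.
d_min = 2.681 / √72 = 2.681 / 8.485 = 0.316.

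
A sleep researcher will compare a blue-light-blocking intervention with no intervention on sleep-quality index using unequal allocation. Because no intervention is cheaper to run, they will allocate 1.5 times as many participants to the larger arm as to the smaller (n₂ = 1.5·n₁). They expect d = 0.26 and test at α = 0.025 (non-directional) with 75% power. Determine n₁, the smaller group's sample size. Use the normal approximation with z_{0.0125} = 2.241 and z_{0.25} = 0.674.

n₁ = 210

With allocation ratio k = n₂/n₁ = 1.5, Var(x̄₁−x̄₂) = σ²(1/n₁ + 1/(k·n₁)) = σ²·(k+1)/(k·n₁).
So n₁ = (1 + 1/k)·((z_{α/2} + z_β)/d)² = 1.667 × (2.915/0.26)².
n₁ = 1.667 × 125.70 = 209.5.
Round up: n₁ = 210, giving n₂ = 1.5 × 210 = 315.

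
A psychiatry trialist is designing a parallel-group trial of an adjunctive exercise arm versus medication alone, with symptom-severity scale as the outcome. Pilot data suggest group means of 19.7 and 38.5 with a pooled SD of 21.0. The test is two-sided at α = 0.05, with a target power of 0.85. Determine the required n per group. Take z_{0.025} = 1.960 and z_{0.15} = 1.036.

n = 23 per group

Cohen's d = |M₁ − M₂| / SD_pooled = |19.7 − 38.5| / 21.0 = 18.8 / 21.0 = 0.895.
For two independent groups with equal n: n = 2·((z_{α/2} + z_β) / d)².
z_{α/2} + z_β = 1.960 + 1.036 = 2.996.
n = 2 × (2.996 / 0.895)² = 2 × 3.347² = 2 × 11.21 = 22.4.
Round up to the next whole participant.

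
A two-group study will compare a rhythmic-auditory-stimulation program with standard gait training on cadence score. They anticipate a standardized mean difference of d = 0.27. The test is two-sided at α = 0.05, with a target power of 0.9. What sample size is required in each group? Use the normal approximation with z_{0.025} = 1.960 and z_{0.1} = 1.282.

For two independent groups with equal n: n = 2·((z_{α/2} + z_β) / d)².
z_{α/2} + z_β = 1.960 + 1.282 = 3.242.
n = 2 × (3.242 / 0.27)² = 2 × 12.007² = 2 × 144.18 = 288.4.
Round up to the next whole participant.

n = 289 per group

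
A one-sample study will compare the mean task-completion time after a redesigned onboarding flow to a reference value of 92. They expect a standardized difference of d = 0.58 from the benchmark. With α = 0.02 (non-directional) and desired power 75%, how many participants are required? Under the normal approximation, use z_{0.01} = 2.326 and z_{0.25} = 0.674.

n = 27

For a one-sample test: n = ((z_{α/2} + z_β) / d)².
z_{α/2} + z_β = 2.326 + 0.674 = 3.000.
n = (3.000 / 0.58)² = 5.172² = 26.75.
Round up.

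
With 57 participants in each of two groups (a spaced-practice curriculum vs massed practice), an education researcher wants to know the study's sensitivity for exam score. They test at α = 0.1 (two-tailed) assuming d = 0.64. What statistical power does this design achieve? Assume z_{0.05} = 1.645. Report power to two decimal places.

power ≈ 0.96

For two equal groups, power = Φ(d·√(n/2) − z_{α/2}).
d·√(n/2) = 0.64 × √(57/2) = 0.64 × 5.339 = 3.417.
z_β = 3.417 − 1.645 = 1.772.
Power = Φ(1.772) = 0.962.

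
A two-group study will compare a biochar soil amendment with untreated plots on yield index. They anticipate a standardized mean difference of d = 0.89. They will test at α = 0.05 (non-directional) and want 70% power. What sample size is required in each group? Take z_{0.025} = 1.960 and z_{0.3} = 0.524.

n = 16 per group

For two independent groups with equal n: n = 2·((z_{α/2} + z_β) / d)².
z_{α/2} + z_β = 1.960 + 0.524 = 2.484.
n = 2 × (2.484 / 0.89)² = 2 × 2.791² = 2 × 7.79 = 15.6.
Round up to the next whole participant.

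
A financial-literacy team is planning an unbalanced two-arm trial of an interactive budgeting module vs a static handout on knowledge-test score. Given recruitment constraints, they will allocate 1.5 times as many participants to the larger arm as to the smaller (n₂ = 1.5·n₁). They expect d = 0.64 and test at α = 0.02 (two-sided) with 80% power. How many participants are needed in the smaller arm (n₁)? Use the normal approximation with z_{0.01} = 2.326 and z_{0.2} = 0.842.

n₁ = 41

With allocation ratio k = n₂/n₁ = 1.5, Var(x̄₁−x̄₂) = σ²(1/n₁ + 1/(k·n₁)) = σ²·(k+1)/(k·n₁).
So n₁ = (1 + 1/k)·((z_{α/2} + z_β)/d)² = 1.667 × (3.168/0.64)².
n₁ = 1.667 × 24.50 = 40.8.
Round up: n₁ = 41, giving n₂ = ⌈1.5 × 41⌉ = ⌈61.5⌉ = 62.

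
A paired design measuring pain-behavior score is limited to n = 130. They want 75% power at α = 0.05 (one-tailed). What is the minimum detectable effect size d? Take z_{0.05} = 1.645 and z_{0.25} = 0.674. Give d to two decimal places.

d_min ≈ 0.20

For a single sample (or paired design) of n = 130: d_min = (z_{α} + z_β)/√n.
z-sum = 1.645 + 0.674 = 2.319.
d_min = 2.319 / √130 = 2.319 / 11.402 = 0.203.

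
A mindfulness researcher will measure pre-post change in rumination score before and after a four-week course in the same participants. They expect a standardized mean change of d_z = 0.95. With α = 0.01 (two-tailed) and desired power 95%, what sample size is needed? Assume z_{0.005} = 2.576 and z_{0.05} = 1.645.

For a paired (one-sample on differences) test: n = ((z_{α/2} + z_β) / d)².
z_{α/2} + z_β = 2.576 + 1.645 = 4.221.
n = (4.221 / 0.95)² = 4.443² = 19.74.
Round up.

n = 20 pairs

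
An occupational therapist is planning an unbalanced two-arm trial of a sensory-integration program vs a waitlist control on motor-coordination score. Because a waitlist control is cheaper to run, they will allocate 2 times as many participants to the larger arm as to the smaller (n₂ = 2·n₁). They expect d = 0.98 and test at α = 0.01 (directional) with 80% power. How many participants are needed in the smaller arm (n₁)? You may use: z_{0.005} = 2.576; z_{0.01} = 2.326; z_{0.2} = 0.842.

With allocation ratio k = n₂/n₁ = 2, Var(x̄₁−x̄₂) = σ²(1/n₁ + 1/(k·n₁)) = σ²·(k+1)/(k·n₁).
So n₁ = (1 + 1/k)·((z_{α} + z_β)/d)² = 1.500 × (3.168/0.98)².
n₁ = 1.500 × 10.45 = 15.7.
Round up: n₁ = 16, giving n₂ = 2 × 16 = 32.

n₁ = 16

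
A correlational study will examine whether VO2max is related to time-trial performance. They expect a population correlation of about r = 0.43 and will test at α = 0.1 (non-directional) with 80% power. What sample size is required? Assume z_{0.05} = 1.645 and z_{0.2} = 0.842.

n = 33

Fisher's z: C = ½·ln((1+r)/(1−r)) = ½·ln(2.5088) = 0.4599.
n = ((z_{α/2} + z_β)/C)² + 3.
(1.645 + 0.842) / 0.4599 = 2.487 / 0.4599 = 5.408.
n = 5.408² + 3 = 29.24 + 3 = 32.2.
Round up.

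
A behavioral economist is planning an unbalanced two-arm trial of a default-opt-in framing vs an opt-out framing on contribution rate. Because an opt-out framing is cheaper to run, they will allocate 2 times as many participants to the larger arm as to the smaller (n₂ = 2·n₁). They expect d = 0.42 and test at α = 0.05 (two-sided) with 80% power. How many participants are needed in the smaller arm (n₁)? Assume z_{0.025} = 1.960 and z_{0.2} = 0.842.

n₁ = 67

With allocation ratio k = n₂/n₁ = 2, Var(x̄₁−x̄₂) = σ²(1/n₁ + 1/(k·n₁)) = σ²·(k+1)/(k·n₁).
So n₁ = (1 + 1/k)·((z_{α/2} + z_β)/d)² = 1.500 × (2.802/0.42)².
n₁ = 1.500 × 44.51 = 66.8.
Round up: n₁ = 67, giving n₂ = 2 × 67 = 134.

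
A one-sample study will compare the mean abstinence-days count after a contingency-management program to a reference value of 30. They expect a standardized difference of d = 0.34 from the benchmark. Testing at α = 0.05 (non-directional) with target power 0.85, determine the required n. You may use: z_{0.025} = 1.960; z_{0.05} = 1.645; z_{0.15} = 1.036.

n = 78

For a one-sample test: n = ((z_{α/2} + z_β) / d)².
z_{α/2} + z_β = 1.960 + 1.036 = 2.996.
n = (2.996 / 0.34)² = 8.812² = 77.65.
Round up.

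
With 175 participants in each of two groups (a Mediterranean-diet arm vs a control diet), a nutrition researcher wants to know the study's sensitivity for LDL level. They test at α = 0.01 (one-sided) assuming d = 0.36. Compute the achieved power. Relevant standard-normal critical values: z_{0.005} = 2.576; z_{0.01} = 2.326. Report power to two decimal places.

power ≈ 0.85

For two equal groups, power = Φ(d·√(n/2) − z_{α}).
d·√(n/2) = 0.36 × √(175/2) = 0.36 × 9.354 = 3.367.
z_β = 3.367 − 2.326 = 1.041.
Power = Φ(1.041) = 0.851.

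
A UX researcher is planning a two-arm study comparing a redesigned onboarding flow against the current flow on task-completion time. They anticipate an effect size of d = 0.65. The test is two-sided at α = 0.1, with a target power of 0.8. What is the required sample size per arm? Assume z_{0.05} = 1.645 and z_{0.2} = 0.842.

n = 30 per group

For two independent groups with equal n: n = 2·((z_{α/2} + z_β) / d)².
z_{α/2} + z_β = 1.645 + 0.842 = 2.487.
n = 2 × (2.487 / 0.65)² = 2 × 3.826² = 2 × 14.64 = 29.3.
Round up to the next whole participant.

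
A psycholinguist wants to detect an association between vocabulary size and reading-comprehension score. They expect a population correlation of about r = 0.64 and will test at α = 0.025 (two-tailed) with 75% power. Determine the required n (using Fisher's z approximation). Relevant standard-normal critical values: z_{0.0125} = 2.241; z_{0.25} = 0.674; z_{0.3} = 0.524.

n = 18

Fisher's z: C = ½·ln((1+r)/(1−r)) = ½·ln(4.5556) = 0.7582.
n = ((z_{α/2} + z_β)/C)² + 3.
(2.241 + 0.674) / 0.7582 = 2.915 / 0.7582 = 3.845.
n = 3.845² + 3 = 14.78 + 3 = 17.8.
Round up.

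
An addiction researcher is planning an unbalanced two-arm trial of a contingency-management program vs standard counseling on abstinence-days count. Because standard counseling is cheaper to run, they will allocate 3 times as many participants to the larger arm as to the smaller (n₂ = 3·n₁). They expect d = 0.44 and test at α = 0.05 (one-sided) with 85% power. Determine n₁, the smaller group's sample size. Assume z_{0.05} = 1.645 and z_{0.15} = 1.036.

With allocation ratio k = n₂/n₁ = 3, Var(x̄₁−x̄₂) = σ²(1/n₁ + 1/(k·n₁)) = σ²·(k+1)/(k·n₁).
So n₁ = (1 + 1/k)·((z_{α} + z_β)/d)² = 1.333 × (2.681/0.44)².
n₁ = 1.333 × 37.13 = 49.5.
Round up: n₁ = 50, giving n₂ = 3 × 50 = 150.

n₁ = 50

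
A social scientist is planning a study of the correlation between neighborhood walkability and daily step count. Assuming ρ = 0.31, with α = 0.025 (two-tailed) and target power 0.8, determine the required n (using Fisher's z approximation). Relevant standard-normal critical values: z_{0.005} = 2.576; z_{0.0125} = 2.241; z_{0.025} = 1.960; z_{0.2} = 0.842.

Fisher's z: C = ½·ln((1+r)/(1−r)) = ½·ln(1.8986) = 0.3205.
n = ((z_{α/2} + z_β)/C)² + 3.
(2.241 + 0.842) / 0.3205 = 3.083 / 0.3205 = 9.619.
n = 9.619² + 3 = 92.53 + 3 = 95.5.
Round up.

n = 96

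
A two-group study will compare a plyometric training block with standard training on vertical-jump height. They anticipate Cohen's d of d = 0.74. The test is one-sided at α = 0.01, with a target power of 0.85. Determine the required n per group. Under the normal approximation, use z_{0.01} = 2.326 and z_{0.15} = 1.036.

For two independent groups with equal n: n = 2·((z_{α} + z_β) / d)².
z_{α} + z_β = 2.326 + 1.036 = 3.362.
n = 2 × (3.362 / 0.74)² = 2 × 4.543² = 2 × 20.64 = 41.3.
Round up to the next whole participant.

n = 42 per group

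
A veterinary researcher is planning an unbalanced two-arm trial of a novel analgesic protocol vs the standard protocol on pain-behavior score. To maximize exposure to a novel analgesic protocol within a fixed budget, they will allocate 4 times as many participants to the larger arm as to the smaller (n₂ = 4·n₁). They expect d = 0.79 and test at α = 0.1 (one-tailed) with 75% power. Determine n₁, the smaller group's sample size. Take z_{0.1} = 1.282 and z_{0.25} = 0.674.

n₁ = 8

With allocation ratio k = n₂/n₁ = 4, Var(x̄₁−x̄₂) = σ²(1/n₁ + 1/(k·n₁)) = σ²·(k+1)/(k·n₁).
So n₁ = (1 + 1/k)·((z_{α} + z_β)/d)² = 1.250 × (1.956/0.79)².
n₁ = 1.250 × 6.13 = 7.7.
Round up: n₁ = 8, giving n₂ = 4 × 8 = 32.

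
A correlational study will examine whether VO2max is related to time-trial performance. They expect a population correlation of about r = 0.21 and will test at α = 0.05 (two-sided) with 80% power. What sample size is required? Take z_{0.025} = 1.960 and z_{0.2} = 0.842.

Fisher's z: C = ½·ln((1+r)/(1−r)) = ½·ln(1.5316) = 0.2132.
n = ((z_{α/2} + z_β)/C)² + 3.
(1.960 + 0.842) / 0.2132 = 2.802 / 0.2132 = 13.143.
n = 13.143² + 3 = 172.73 + 3 = 175.7.
Round up.

n = 176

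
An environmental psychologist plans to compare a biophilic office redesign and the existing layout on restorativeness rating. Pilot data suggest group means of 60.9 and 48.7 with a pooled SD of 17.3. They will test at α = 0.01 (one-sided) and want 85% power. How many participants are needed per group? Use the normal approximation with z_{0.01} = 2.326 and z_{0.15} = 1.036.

n = 46 per group

Cohen's d = |M₁ − M₂| / SD_pooled = |60.9 − 48.7| / 17.3 = 12.2 / 17.3 = 0.705.
For two independent groups with equal n: n = 2·((z_{α} + z_β) / d)².
z_{α} + z_β = 2.326 + 1.036 = 3.362.
n = 2 × (3.362 / 0.705)² = 2 × 4.769² = 2 × 22.74 = 45.5.
Round up to the next whole participant.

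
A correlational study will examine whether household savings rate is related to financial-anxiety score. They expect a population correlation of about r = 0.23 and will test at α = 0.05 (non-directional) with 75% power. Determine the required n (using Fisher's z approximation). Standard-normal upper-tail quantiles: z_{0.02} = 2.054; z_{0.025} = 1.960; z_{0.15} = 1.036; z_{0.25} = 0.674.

n = 130

Fisher's z: C = ½·ln((1+r)/(1−r)) = ½·ln(1.5974) = 0.2342.
n = ((z_{α/2} + z_β)/C)² + 3.
(1.960 + 0.674) / 0.2342 = 2.634 / 0.2342 = 11.247.
n = 11.247² + 3 = 126.49 + 3 = 129.5.
Round up.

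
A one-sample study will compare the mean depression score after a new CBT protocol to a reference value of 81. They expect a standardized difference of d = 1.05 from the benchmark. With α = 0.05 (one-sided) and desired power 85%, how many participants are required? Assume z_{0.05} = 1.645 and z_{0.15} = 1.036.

For a one-sample test: n = ((z_{α} + z_β) / d)².
z_{α} + z_β = 1.645 + 1.036 = 2.681.
n = (2.681 / 1.05)² = 2.553² = 6.52.
Round up.

n = 7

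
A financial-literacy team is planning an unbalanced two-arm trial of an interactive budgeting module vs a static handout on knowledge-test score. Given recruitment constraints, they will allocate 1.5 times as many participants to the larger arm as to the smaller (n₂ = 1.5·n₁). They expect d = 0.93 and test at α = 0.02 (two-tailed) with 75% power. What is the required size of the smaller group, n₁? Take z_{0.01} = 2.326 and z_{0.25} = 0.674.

n₁ = 18

With allocation ratio k = n₂/n₁ = 1.5, Var(x̄₁−x̄₂) = σ²(1/n₁ + 1/(k·n₁)) = σ²·(k+1)/(k·n₁).
So n₁ = (1 + 1/k)·((z_{α/2} + z_β)/d)² = 1.667 × (3.000/0.93)².
n₁ = 1.667 × 10.41 = 17.3.
Round up: n₁ = 18, giving n₂ = 1.5 × 18 = 27.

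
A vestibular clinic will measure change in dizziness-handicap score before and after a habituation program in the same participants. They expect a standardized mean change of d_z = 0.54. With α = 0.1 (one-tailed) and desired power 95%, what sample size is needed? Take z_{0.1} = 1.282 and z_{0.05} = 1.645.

For a paired (one-sample on differences) test: n = ((z_{α} + z_β) / d)².
z_{α} + z_β = 1.282 + 1.645 = 2.927.
n = (2.927 / 0.54)² = 5.420² = 29.38.
Round up.

n = 30 pairs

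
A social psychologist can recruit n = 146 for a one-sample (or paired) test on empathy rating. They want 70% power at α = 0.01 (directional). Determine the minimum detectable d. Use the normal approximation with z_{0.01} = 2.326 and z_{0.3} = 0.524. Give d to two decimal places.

d_min ≈ 0.24

For a single sample (or paired design) of n = 146: d_min = (z_{α} + z_β)/√n.
z-sum = 2.326 + 0.524 = 2.850.
d_min = 2.850 / √146 = 2.850 / 12.083 = 0.236.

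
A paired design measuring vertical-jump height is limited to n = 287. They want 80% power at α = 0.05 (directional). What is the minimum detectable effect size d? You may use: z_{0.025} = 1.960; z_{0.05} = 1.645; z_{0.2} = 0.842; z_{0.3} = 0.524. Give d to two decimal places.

For a single sample (or paired design) of n = 287: d_min = (z_{α} + z_β)/√n.
z-sum = 1.645 + 0.842 = 2.487.
d_min = 2.487 / √287 = 2.487 / 16.941 = 0.147.

d_min ≈ 0.15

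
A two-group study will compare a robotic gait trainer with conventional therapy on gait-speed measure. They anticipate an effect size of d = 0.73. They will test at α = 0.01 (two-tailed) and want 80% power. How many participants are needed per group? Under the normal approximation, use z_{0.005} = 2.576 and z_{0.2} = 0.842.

For two independent groups with equal n: n = 2·((z_{α/2} + z_β) / d)².
z_{α/2} + z_β = 2.576 + 0.842 = 3.418.
n = 2 × (3.418 / 0.73)² = 2 × 4.682² = 2 × 21.92 = 43.8.
Round up to the next whole participant.

n = 44 per group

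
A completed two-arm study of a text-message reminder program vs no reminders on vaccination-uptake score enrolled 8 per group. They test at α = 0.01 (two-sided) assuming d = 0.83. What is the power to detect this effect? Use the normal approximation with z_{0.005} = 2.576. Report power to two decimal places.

For two equal groups, power = Φ(d·√(n/2) − z_{α/2}).
d·√(n/2) = 0.83 × √(8/2) = 0.83 × 2.000 = 1.660.
z_β = 1.660 − 2.576 = -0.916.
Power = Φ(-0.916) = 0.180.

power ≈ 0.18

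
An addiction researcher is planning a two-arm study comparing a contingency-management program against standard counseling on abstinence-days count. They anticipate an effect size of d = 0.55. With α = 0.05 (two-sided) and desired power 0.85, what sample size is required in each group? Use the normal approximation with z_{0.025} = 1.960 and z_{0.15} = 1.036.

For two independent groups with equal n: n = 2·((z_{α/2} + z_β) / d)².
z_{α/2} + z_β = 1.960 + 1.036 = 2.996.
n = 2 × (2.996 / 0.55)² = 2 × 5.447² = 2 × 29.67 = 59.3.
Round up to the next whole participant.

n = 60 per group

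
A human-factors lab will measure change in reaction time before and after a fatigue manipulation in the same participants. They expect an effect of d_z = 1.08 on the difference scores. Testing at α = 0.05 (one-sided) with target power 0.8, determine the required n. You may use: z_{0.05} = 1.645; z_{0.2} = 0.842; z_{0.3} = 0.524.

n = 6 pairs

For a paired (one-sample on differences) test: n = ((z_{α} + z_β) / d)².
z_{α} + z_β = 1.645 + 0.842 = 2.487.
n = (2.487 / 1.08)² = 2.303² = 5.30.
Round up.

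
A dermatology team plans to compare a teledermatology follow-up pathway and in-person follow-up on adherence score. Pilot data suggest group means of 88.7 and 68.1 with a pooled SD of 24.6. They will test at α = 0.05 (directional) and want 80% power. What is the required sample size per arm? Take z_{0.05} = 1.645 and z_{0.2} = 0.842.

n = 18 per group

Cohen's d = |M₁ − M₂| / SD_pooled = |88.7 − 68.1| / 24.6 = 20.6 / 24.6 = 0.837.
For two independent groups with equal n: n = 2·((z_{α} + z_β) / d)².
z_{α} + z_β = 1.645 + 0.842 = 2.487.
n = 2 × (2.487 / 0.837)² = 2 × 2.971² = 2 × 8.83 = 17.7.
Round up to the next whole participant.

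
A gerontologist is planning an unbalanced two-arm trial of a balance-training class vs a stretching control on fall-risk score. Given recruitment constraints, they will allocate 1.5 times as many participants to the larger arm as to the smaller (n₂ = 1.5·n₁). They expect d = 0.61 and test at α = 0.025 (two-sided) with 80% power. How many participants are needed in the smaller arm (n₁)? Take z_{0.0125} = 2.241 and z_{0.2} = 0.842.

With allocation ratio k = n₂/n₁ = 1.5, Var(x̄₁−x̄₂) = σ²(1/n₁ + 1/(k·n₁)) = σ²·(k+1)/(k·n₁).
So n₁ = (1 + 1/k)·((z_{α/2} + z_β)/d)² = 1.667 × (3.083/0.61)².
n₁ = 1.667 × 25.54 = 42.6.
Round up: n₁ = 43, giving n₂ = ⌈1.5 × 43⌉ = ⌈64.5⌉ = 65.

n₁ = 43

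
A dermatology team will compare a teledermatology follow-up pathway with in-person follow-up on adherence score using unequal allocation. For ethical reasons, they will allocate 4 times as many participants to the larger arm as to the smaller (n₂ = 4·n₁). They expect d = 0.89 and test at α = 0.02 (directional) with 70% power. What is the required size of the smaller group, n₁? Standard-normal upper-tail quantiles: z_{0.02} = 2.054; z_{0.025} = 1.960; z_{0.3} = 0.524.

With allocation ratio k = n₂/n₁ = 4, Var(x̄₁−x̄₂) = σ²(1/n₁ + 1/(k·n₁)) = σ²·(k+1)/(k·n₁).
So n₁ = (1 + 1/k)·((z_{α} + z_β)/d)² = 1.250 × (2.578/0.89)².
n₁ = 1.250 × 8.39 = 10.5.
Round up: n₁ = 11, giving n₂ = 4 × 11 = 44.

n₁ = 11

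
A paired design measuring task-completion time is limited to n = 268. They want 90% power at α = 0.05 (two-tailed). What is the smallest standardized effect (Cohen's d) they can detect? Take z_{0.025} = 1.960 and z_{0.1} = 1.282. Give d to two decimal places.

d_min ≈ 0.20

For a single sample (or paired design) of n = 268: d_min = (z_{α/2} + z_β)/√n.
z-sum = 1.960 + 1.282 = 3.242.
d_min = 3.242 / √268 = 3.242 / 16.371 = 0.198.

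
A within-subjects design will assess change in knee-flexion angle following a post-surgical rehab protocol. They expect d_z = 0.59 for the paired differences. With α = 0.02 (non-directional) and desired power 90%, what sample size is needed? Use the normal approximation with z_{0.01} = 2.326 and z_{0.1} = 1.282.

For a paired (one-sample on differences) test: n = ((z_{α/2} + z_β) / d)².
z_{α/2} + z_β = 2.326 + 1.282 = 3.608.
n = (3.608 / 0.59)² = 6.115² = 37.40.
Round up.

n = 38 pairs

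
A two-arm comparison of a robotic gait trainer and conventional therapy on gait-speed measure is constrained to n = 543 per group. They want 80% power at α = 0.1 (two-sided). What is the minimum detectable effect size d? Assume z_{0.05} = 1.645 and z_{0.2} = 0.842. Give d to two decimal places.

d_min ≈ 0.15

For two independent groups of n = 543 each: d_min = (z_{α/2} + z_β)·√(2/n).
z-sum = 1.645 + 0.842 = 2.487.
d_min = 2.487 × √(2/543) = 2.487 × 0.0607 = 0.151.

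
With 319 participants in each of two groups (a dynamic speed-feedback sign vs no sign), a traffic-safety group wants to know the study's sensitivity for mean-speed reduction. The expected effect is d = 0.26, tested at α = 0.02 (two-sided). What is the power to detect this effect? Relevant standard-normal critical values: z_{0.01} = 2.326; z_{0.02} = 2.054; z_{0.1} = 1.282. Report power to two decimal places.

For two equal groups, power = Φ(d·√(n/2) − z_{α/2}).
d·√(n/2) = 0.26 × √(319/2) = 0.26 × 12.629 = 3.284.
z_β = 3.284 − 2.326 = 0.958.
Power = Φ(0.958) = 0.831.

power ≈ 0.83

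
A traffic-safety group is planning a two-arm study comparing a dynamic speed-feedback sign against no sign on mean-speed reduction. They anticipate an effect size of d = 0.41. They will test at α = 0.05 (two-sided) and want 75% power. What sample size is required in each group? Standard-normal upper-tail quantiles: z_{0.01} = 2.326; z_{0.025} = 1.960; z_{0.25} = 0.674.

n = 83 per group

For two independent groups with equal n: n = 2·((z_{α/2} + z_β) / d)².
z_{α/2} + z_β = 1.960 + 0.674 = 2.634.
n = 2 × (2.634 / 0.41)² = 2 × 6.424² = 2 × 41.27 = 82.5.
Round up to the next whole participant.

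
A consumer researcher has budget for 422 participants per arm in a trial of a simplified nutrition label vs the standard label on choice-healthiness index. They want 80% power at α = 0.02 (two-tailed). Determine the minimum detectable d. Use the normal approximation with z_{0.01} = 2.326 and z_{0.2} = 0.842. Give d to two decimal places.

For two independent groups of n = 422 each: d_min = (z_{α/2} + z_β)·√(2/n).
z-sum = 2.326 + 0.842 = 3.168.
d_min = 3.168 × √(2/422) = 3.168 × 0.0688 = 0.218.

d_min ≈ 0.22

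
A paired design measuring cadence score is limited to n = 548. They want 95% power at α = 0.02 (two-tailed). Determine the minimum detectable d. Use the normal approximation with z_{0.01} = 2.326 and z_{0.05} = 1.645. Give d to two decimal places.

For a single sample (or paired design) of n = 548: d_min = (z_{α/2} + z_β)/√n.
z-sum = 2.326 + 1.645 = 3.971.
d_min = 3.971 / √548 = 3.971 / 23.409 = 0.170.

d_min ≈ 0.17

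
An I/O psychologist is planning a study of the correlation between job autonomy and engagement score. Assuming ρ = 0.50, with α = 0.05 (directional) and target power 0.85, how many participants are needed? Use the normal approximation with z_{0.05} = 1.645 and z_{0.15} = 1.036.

n = 27

Fisher's z: C = ½·ln((1+r)/(1−r)) = ½·ln(3.0000) = 0.5493.
n = ((z_{α} + z_β)/C)² + 3.
(1.645 + 1.036) / 0.5493 = 2.681 / 0.5493 = 4.881.
n = 4.881² + 3 = 23.82 + 3 = 26.8.
Round up.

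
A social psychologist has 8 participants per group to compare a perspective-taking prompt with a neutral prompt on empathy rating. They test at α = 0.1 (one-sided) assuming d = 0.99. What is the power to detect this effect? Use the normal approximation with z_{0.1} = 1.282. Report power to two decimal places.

power ≈ 0.76

For two equal groups, power = Φ(d·√(n/2) − z_{α}).
d·√(n/2) = 0.99 × √(8/2) = 0.99 × 2.000 = 1.980.
z_β = 1.980 − 1.282 = 0.698.
Power = Φ(0.698) = 0.757.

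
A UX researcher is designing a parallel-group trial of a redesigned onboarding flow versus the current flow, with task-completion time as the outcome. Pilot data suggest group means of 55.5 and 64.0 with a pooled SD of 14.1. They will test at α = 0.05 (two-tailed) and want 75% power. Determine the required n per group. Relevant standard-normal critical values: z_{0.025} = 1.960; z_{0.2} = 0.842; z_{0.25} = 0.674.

n = 39 per group

Cohen's d = |M₁ − M₂| / SD_pooled = |55.5 − 64.0| / 14.1 = 8.5 / 14.1 = 0.603.
For two independent groups with equal n: n = 2·((z_{α/2} + z_β) / d)².
z_{α/2} + z_β = 1.960 + 0.674 = 2.634.
n = 2 × (2.634 / 0.603)² = 2 × 4.368² = 2 × 19.08 = 38.2.
Round up to the next whole participant.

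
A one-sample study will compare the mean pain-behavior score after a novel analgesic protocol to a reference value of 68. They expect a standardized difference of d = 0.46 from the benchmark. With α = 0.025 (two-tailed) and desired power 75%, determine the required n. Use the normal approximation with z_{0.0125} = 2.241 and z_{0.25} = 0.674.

n = 41

For a one-sample test: n = ((z_{α/2} + z_β) / d)².
z_{α/2} + z_β = 2.241 + 0.674 = 2.915.
n = (2.915 / 0.46)² = 6.337² = 40.16.
Round up.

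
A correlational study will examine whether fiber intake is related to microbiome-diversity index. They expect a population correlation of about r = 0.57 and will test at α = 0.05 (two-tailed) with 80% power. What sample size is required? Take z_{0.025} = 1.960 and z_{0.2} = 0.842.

Fisher's z: C = ½·ln((1+r)/(1−r)) = ½·ln(3.6512) = 0.6475.
n = ((z_{α/2} + z_β)/C)² + 3.
(1.960 + 0.842) / 0.6475 = 2.802 / 0.6475 = 4.327.
n = 4.327² + 3 = 18.73 + 3 = 21.7.
Round up.

n = 22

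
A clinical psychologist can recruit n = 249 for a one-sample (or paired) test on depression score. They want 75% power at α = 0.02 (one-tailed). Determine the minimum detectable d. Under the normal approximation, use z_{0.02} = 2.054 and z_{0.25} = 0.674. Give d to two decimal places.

d_min ≈ 0.17

For a single sample (or paired design) of n = 249: d_min = (z_{α} + z_β)/√n.
z-sum = 2.054 + 0.674 = 2.728.
d_min = 2.728 / √249 = 2.728 / 15.780 = 0.173.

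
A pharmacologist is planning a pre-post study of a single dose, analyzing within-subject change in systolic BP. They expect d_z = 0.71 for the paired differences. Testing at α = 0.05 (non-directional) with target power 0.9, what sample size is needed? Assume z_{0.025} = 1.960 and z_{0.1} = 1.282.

n = 21 pairs

For a paired (one-sample on differences) test: n = ((z_{α/2} + z_β) / d)².
z_{α/2} + z_β = 1.960 + 1.282 = 3.242.
n = (3.242 / 0.71)² = 4.566² = 20.85.
Round up.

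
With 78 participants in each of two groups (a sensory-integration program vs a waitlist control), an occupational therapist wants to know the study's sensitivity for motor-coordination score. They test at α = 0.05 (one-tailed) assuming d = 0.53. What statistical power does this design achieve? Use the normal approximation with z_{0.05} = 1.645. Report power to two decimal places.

power ≈ 0.95

For two equal groups, power = Φ(d·√(n/2) − z_{α}).
d·√(n/2) = 0.53 × √(78/2) = 0.53 × 6.245 = 3.310.
z_β = 3.310 − 1.645 = 1.665.
Power = Φ(1.665) = 0.952.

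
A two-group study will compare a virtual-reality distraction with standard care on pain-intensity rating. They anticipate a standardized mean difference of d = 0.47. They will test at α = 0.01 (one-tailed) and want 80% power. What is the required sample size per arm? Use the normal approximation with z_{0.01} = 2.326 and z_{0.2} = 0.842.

n = 91 per group

For two independent groups with equal n: n = 2·((z_{α} + z_β) / d)².
z_{α} + z_β = 2.326 + 0.842 = 3.168.
n = 2 × (3.168 / 0.47)² = 2 × 6.740² = 2 × 45.43 = 90.9.
Round up to the next whole participant.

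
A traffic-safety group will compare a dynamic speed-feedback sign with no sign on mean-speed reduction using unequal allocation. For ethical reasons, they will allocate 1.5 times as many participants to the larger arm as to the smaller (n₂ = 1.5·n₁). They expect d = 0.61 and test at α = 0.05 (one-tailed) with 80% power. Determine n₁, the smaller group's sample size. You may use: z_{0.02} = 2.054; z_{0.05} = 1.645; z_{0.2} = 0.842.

n₁ = 28

With allocation ratio k = n₂/n₁ = 1.5, Var(x̄₁−x̄₂) = σ²(1/n₁ + 1/(k·n₁)) = σ²·(k+1)/(k·n₁).
So n₁ = (1 + 1/k)·((z_{α} + z_β)/d)² = 1.667 × (2.487/0.61)².
n₁ = 1.667 × 16.62 = 27.7.
Round up: n₁ = 28, giving n₂ = 1.5 × 28 = 42.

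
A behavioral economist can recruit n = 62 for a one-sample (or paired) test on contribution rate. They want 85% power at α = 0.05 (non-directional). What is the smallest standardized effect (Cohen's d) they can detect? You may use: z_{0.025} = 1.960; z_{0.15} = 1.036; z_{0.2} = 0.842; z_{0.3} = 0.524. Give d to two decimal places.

For a single sample (or paired design) of n = 62: d_min = (z_{α/2} + z_β)/√n.
z-sum = 1.960 + 1.036 = 2.996.
d_min = 2.996 / √62 = 2.996 / 7.874 = 0.380.

d_min ≈ 0.38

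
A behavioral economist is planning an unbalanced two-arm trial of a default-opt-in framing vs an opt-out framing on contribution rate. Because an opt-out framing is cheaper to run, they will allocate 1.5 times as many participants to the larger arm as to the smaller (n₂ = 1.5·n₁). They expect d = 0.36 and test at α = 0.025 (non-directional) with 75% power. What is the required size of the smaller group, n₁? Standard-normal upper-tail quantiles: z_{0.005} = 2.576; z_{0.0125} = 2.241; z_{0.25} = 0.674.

With allocation ratio k = n₂/n₁ = 1.5, Var(x̄₁−x̄₂) = σ²(1/n₁ + 1/(k·n₁)) = σ²·(k+1)/(k·n₁).
So n₁ = (1 + 1/k)·((z_{α/2} + z_β)/d)² = 1.667 × (2.915/0.36)².
n₁ = 1.667 × 65.57 = 109.3.
Round up: n₁ = 110, giving n₂ = 1.5 × 110 = 165.

n₁ = 110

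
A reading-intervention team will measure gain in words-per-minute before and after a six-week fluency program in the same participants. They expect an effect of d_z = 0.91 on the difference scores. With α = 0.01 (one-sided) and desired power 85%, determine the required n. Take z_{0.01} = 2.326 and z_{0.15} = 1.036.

For a paired (one-sample on differences) test: n = ((z_{α} + z_β) / d)².
z_{α} + z_β = 2.326 + 1.036 = 3.362.
n = (3.362 / 0.91)² = 3.695² = 13.65.
Round up.

n = 14 pairs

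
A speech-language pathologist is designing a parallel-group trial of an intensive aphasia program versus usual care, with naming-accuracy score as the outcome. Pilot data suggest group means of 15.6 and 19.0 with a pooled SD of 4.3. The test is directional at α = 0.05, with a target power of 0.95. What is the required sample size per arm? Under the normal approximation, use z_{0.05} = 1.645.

n = 35 per group

Cohen's d = |M₁ − M₂| / SD_pooled = |15.6 − 19.0| / 4.3 = 3.4 / 4.3 = 0.791.
For two independent groups with equal n: n = 2·((z_{α} + z_β) / d)².
z_{α} + z_β = 1.645 + 1.645 = 3.290.
n = 2 × (3.290 / 0.791)² = 2 × 4.159² = 2 × 17.30 = 34.6.
Round up to the next whole participant.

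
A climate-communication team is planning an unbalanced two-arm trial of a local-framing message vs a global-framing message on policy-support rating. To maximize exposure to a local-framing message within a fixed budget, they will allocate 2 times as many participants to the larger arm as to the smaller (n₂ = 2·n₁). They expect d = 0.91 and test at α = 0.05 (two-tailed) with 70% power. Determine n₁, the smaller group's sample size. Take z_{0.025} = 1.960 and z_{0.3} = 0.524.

With allocation ratio k = n₂/n₁ = 2, Var(x̄₁−x̄₂) = σ²(1/n₁ + 1/(k·n₁)) = σ²·(k+1)/(k·n₁).
So n₁ = (1 + 1/k)·((z_{α/2} + z_β)/d)² = 1.500 × (2.484/0.91)².
n₁ = 1.500 × 7.45 = 11.2.
Round up: n₁ = 12, giving n₂ = 2 × 12 = 24.

n₁ = 12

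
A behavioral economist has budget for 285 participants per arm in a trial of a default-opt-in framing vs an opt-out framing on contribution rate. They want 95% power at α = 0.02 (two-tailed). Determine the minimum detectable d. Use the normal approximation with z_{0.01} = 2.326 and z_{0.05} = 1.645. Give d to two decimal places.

For two independent groups of n = 285 each: d_min = (z_{α/2} + z_β)·√(2/n).
z-sum = 2.326 + 1.645 = 3.971.
d_min = 3.971 × √(2/285) = 3.971 × 0.0838 = 0.333.

d_min ≈ 0.33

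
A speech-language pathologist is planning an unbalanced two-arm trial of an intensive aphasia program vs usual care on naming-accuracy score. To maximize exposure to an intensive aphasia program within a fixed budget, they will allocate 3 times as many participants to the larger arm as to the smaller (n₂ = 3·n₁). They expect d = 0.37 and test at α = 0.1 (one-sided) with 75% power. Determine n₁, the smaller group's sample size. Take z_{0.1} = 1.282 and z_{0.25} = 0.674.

n₁ = 38

With allocation ratio k = n₂/n₁ = 3, Var(x̄₁−x̄₂) = σ²(1/n₁ + 1/(k·n₁)) = σ²·(k+1)/(k·n₁).
So n₁ = (1 + 1/k)·((z_{α} + z_β)/d)² = 1.333 × (1.956/0.37)².
n₁ = 1.333 × 27.95 = 37.3.
Round up: n₁ = 38, giving n₂ = 3 × 38 = 114.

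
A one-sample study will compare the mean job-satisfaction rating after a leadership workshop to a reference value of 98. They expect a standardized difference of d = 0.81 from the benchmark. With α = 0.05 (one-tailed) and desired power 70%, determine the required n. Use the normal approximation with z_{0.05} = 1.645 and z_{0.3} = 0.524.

n = 8

For a one-sample test: n = ((z_{α} + z_β) / d)².
z_{α} + z_β = 1.645 + 0.524 = 2.169.
n = (2.169 / 0.81)² = 2.678² = 7.17.
Round up.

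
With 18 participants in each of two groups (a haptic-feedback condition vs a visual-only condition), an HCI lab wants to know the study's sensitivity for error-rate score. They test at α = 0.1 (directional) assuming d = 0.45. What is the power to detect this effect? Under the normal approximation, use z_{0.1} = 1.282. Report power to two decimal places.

For two equal groups, power = Φ(d·√(n/2) − z_{α}).
d·√(n/2) = 0.45 × √(18/2) = 0.45 × 3.000 = 1.350.
z_β = 1.350 − 1.282 = 0.068.
Power = Φ(0.068) = 0.527.

power ≈ 0.53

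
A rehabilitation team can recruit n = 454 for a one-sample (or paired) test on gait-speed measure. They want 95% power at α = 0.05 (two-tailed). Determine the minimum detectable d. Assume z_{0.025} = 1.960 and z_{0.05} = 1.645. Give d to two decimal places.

For a single sample (or paired design) of n = 454: d_min = (z_{α/2} + z_β)/√n.
z-sum = 1.960 + 1.645 = 3.605.
d_min = 3.605 / √454 = 3.605 / 21.307 = 0.169.

d_min ≈ 0.17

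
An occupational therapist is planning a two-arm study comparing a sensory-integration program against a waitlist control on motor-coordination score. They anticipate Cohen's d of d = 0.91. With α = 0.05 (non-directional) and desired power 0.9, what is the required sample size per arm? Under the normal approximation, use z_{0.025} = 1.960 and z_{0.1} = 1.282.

For two independent groups with equal n: n = 2·((z_{α/2} + z_β) / d)².
z_{α/2} + z_β = 1.960 + 1.282 = 3.242.
n = 2 × (3.242 / 0.91)² = 2 × 3.563² = 2 × 12.69 = 25.4.
Round up to the next whole participant.

n = 26 per group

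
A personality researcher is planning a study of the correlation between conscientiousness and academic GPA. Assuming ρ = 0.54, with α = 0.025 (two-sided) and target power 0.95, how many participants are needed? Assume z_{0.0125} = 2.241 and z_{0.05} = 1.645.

Fisher's z: C = ½·ln((1+r)/(1−r)) = ½·ln(3.3478) = 0.6042.
n = ((z_{α/2} + z_β)/C)² + 3.
(2.241 + 1.645) / 0.6042 = 3.886 / 0.6042 = 6.432.
n = 6.432² + 3 = 41.37 + 3 = 44.4.
Round up.

n = 45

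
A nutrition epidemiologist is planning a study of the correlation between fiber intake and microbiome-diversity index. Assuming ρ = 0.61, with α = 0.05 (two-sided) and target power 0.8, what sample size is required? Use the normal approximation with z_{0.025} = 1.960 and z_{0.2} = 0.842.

Fisher's z: C = ½·ln((1+r)/(1−r)) = ½·ln(4.1282) = 0.7089.
n = ((z_{α/2} + z_β)/C)² + 3.
(1.960 + 0.842) / 0.7089 = 2.802 / 0.7089 = 3.953.
n = 3.953² + 3 = 15.62 + 3 = 18.6.
Round up.

n = 19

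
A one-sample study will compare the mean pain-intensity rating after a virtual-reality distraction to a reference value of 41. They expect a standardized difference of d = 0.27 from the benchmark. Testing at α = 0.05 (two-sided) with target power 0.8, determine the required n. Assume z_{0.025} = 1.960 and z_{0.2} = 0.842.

For a one-sample test: n = ((z_{α/2} + z_β) / d)².
z_{α/2} + z_β = 1.960 + 0.842 = 2.802.
n = (2.802 / 0.27)² = 10.378² = 107.70.
Round up.

n = 108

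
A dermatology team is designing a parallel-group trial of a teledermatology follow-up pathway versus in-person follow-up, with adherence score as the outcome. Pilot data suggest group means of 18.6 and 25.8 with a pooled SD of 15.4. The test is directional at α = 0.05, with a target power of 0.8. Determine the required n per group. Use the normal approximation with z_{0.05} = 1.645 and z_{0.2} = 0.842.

Cohen's d = |M₁ − M₂| / SD_pooled = |18.6 − 25.8| / 15.4 = 7.2 / 15.4 = 0.468.
For two independent groups with equal n: n = 2·((z_{α} + z_β) / d)².
z_{α} + z_β = 1.645 + 0.842 = 2.487.
n = 2 × (2.487 / 0.468)² = 2 × 5.314² = 2 × 28.24 = 56.5.
Round up to the next whole participant.

n = 57 per group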